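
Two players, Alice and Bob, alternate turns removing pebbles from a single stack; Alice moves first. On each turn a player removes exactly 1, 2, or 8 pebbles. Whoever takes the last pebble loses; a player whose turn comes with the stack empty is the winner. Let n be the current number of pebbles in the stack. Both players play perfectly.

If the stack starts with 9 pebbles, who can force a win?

Compute win/loss labels from the base case upward. A position with no move is W. Any other position is W if it can reach an L in one move, else L.
n=0: no move; the opponent has just taken the last pebble and therefore loses → W
n=1: only reaches 0(W), which is W → L
n=2: reaches L-position 1 → W
n=3: reaches L-position 1 → W
n=4: only reaches 3(W), 2(W), all W → L
n=5: reaches L-position 4 → W
n=6: reaches L-position 4 → W
n=7: only reaches 6(W), 5(W), all W → L
n=8: reaches L-position 7 → W
n=9: reaches L-position 7 → W
The starting position 9 is W: Alice should remove 2, leaving 7, handing over an L position.

Alice wins.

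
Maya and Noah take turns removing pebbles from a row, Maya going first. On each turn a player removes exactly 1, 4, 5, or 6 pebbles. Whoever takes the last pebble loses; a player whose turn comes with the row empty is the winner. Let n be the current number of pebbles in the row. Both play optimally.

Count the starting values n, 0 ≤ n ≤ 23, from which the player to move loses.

6

Positions with no move are W. A position that does have a move is losing for the player to move precisely when every available move leads to a winning position for the opponent. Fill in the labels:
n=0: no move; the opponent has just taken the last pebble and therefore loses → W
n=1: →0(W) only, which is W, so L
n=2: →1(L), so W
n=3: →2(W) only, which is W, so L
n=4: →3(L), so W
n=5: →1(L), so W
n=6: →1(L), so W
n=7: →3(L), so W
n=8: →3(L), so W
n=9: →3(L), so W
n=10: →9(W), 6(W), 5(W), 4(W) — all W, so L
n=11: →10(L), so W
n=12: →11(W), 8(W), 7(W), 6(W) — all W, so L
n=13: →12(L), so W
n=14: →10(L), so W
n=15: →10(L), so W
n=16: →12(L), so W
n=17: →12(L), so W
n=18: →12(L), so W
n=19: →18(W), 15(W), 14(W), 13(W) — all W, so L
n=20: →19(L), so W
n=21: →20(W), 17(W), 16(W), 15(W) — all W, so L
n=22: →21(L), so W
n=23: →19(L), so W
L entries with 0 ≤ n ≤ 23: n = 1, 3, 10, 12, 19, 21; that makes 6.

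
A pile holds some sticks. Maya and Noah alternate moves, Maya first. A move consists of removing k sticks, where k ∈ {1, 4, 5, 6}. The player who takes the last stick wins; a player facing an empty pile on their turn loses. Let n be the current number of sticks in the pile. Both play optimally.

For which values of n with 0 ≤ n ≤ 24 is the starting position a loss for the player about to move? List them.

0, 2, 9, 11, 18, 20

Label each position W (a win for the player to move) or L (a loss). A position with no legal move is L; any other position is W exactly when some move reaches an L, and L when every move reaches a W.
n=0: no move → L
n=1: W (go to 0, an L position)
n=2: L (sole option 1(W) is W)
n=3: W (go to 2, an L position)
n=4: W (go to 0, an L position)
n=5: W (go to 0, an L position)
n=6: W (go to 2, an L position)
n=7: W (go to 2, an L position)
n=8: W (go to 2, an L position)
n=9: L (options 8(W), 5(W), 4(W), 3(W) are all W)
n=10: W (go to 9, an L position)
n=11: L (options 10(W), 7(W), 6(W), 5(W) are all W)
n=12: W (go to 11, an L position)
n=13: W (go to 9, an L position)
n=14: W (go to 9, an L position)
n=15: W (go to 11, an L position)
n=16: W (go to 11, an L position)
n=17: W (go to 11, an L position)
n=18: L (options 17(W), 14(W), 13(W), 12(W) are all W)
n=19: W (go to 18, an L position)
n=20: L (options 19(W), 16(W), 15(W), 14(W) are all W)
n=21: W (go to 20, an L position)
n=22: W (go to 18, an L position)
n=23: W (go to 18, an L position)
n=24: W (go to 20, an L position)
The losing starting values of n are exactly the entries labelled L in this table (6 of them).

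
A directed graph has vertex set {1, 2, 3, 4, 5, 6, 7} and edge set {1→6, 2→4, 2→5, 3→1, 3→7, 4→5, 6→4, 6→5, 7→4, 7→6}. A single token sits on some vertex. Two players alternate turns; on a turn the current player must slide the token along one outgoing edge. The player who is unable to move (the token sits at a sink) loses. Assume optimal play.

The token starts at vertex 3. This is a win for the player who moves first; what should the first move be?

Classify positions by backward induction: terminal positions (no move available) are L. From any other position, the mover wins iff some move reaches an L.
Every edge goes from a vertex to one that appears earlier in the order 5, 4, 6, 7, 1, 2, 3, so processing vertices in that order labels each vertex after all of its successors.
5: no outgoing edge → L
4: reaches L-position 5 → W
6: reaches L-position 5 → W
7: only reaches 6(W), 4(W), all W → L
1: only reaches 6(W), which is W → L
2: reaches L-position 5 → W
3: reaches L-position 1 → W
From 3, the L positions reachable in one move are: 1, 7. Any move reaching one of these is winning.

Move to 1.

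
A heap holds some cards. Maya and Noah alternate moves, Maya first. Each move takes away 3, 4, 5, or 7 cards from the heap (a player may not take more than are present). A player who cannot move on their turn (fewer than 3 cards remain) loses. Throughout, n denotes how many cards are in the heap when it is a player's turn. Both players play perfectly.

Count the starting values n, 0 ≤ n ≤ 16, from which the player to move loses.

6

Compute win/loss labels from the base case upward. A position with no move is L. Any other position is W if it can reach an L in one move, else L.
n=0: no move → L
n=1: no move → L
n=2: no move → L
n=3: can move to 0, which is L ⇒ W
n=4: can move to 1, which is L ⇒ W
n=5: can move to 2, which is L ⇒ W
n=6: can move to 2, which is L ⇒ W
n=7: can move to 2, which is L ⇒ W
n=8: can move to 1, which is L ⇒ W
n=9: can move to 2, which is L ⇒ W
n=10: moves to 7(W), 6(W), 5(W), 3(W); every one is W ⇒ L
n=11: moves to 8(W), 7(W), 6(W), 4(W); every one is W ⇒ L
n=12: moves to 9(W), 8(W), 7(W), 5(W); every one is W ⇒ L
n=13: can move to 10, which is L ⇒ W
n=14: can move to 11, which is L ⇒ W
n=15: can move to 12, which is L ⇒ W
n=16: can move to 12, which is L ⇒ W
L entries with 0 ≤ n ≤ 16: n = 0, 1, 2, 10, 11, 12; that makes 6.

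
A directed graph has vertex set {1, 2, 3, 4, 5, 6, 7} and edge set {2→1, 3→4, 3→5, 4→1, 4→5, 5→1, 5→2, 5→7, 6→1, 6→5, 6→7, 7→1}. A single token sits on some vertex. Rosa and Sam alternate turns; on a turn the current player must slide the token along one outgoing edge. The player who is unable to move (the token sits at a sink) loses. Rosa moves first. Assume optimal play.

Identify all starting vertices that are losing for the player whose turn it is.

Use the standard recursion: the mover loses at a terminal position; elsewhere, the mover wins exactly when some move hands the opponent an L position.
Every edge goes from a vertex to one that appears earlier in the order 1, 7, 2, 5, 4, 6, 3, so processing vertices in that order labels each vertex after all of its successors.
1: no outgoing edge → L
7: W (go to 1, an L position)
2: W (go to 1, an L position)
5: W (go to 1, an L position)
4: W (go to 1, an L position)
6: W (go to 1, an L position)
3: L (options 4(W), 5(W) are all W)
The losing starting vertices are exactly the entries labelled L in this table (2 of them).

1, 3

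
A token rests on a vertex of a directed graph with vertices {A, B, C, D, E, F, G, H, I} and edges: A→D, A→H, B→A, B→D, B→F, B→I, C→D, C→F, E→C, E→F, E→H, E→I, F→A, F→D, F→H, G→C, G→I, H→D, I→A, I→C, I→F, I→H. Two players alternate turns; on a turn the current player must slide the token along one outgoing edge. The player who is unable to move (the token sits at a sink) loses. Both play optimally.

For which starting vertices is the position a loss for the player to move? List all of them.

Classify positions by backward induction: terminal positions (no move available) are L. From any other position, the mover wins iff some move reaches an L.
Every edge goes from a vertex to one that appears earlier in the order D, H, A, F, C, I, E, B, G, so processing vertices in that order labels each vertex after all of its successors.
D: no outgoing edge → L
H: reaches L-position D → W
A: reaches L-position D → W
F: reaches L-position D → W
C: reaches L-position D → W
I: only reaches C(W), F(W), A(W), H(W), all W → L
E: reaches L-position I → W
B: reaches L-position I → W
G: reaches L-position I → W
The losing starting vertices are exactly the entries labelled L in this table (2 of them).

D, I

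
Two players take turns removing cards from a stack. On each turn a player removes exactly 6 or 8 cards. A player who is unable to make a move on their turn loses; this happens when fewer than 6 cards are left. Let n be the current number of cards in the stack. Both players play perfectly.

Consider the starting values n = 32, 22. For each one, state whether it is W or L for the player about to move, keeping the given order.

32: L, 22: W

Classify positions by backward induction: terminal positions (no move available) are L. From any other position, the mover wins iff some move reaches an L.
n=0: no move → L
n=1: no move → L
n=2: no move → L
n=3: no move → L
n=4: no move → L
n=5: no move → L
n=6: W (go to 0, an L position)
n=7: W (go to 1, an L position)
n=8: W (go to 2, an L position)
n=9: W (go to 3, an L position)
n=10: W (go to 4, an L position)
n=11: W (go to 5, an L position)
n=12: W (go to 4, an L position)
n=13: W (go to 5, an L position)
n=14: L (options 8(W), 6(W) are all W)
n=15: L (options 9(W), 7(W) are all W)
n=16: L (options 10(W), 8(W) are all W)
n=17: L (options 11(W), 9(W) are all W)
n=18: L (options 12(W), 10(W) are all W)
n=19: L (options 13(W), 11(W) are all W)
n=20: W (go to 14, an L position)
n=21: W (go to 15, an L position)
n=22: W (go to 16, an L position)
n=23: W (go to 17, an L position)
n=24: W (go to 18, an L position)
n=25: W (go to 19, an L position)
n=26: W (go to 18, an L position)
n=27: W (go to 19, an L position)
n=28: L (options 22(W), 20(W) are all W)
n=29: L (options 23(W), 21(W) are all W)
n=30: L (options 24(W), 22(W) are all W)
n=31: L (options 25(W), 23(W) are all W)
n=32: L (options 26(W), 24(W) are all W)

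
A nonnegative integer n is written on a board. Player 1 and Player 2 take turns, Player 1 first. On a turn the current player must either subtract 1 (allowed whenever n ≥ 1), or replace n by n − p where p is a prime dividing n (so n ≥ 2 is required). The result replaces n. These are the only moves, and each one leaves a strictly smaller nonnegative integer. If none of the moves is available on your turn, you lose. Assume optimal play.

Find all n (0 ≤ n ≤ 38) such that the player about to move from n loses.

Positions with no move are L. A position that does have a move is losing for the player to move precisely when every available move leads to a winning position for the opponent. Fill in the labels:
n=0: no move → L
n=1: can move to 0, which is L ⇒ W
n=2: can move to 0, which is L ⇒ W
n=3: can move to 0, which is L ⇒ W
n=4: moves to 2(W), 3(W); every one is W ⇒ L
n=5: can move to 0, which is L ⇒ W
n=6: can move to 4, which is L ⇒ W
n=7: can move to 0, which is L ⇒ W
n=8: moves to 6(W), 7(W); every one is W ⇒ L
n=9: can move to 8, which is L ⇒ W
n=10: can move to 8, which is L ⇒ W
n=11: can move to 0, which is L ⇒ W
n=12: moves to 9(W), 10(W), 11(W); every one is W ⇒ L
n=13: can move to 0, which is L ⇒ W
n=14: can move to 12, which is L ⇒ W
n=15: can move to 12, which is L ⇒ W
n=16: moves to 14(W), 15(W); every one is W ⇒ L
n=17: can move to 0, which is L ⇒ W
n=18: can move to 16, which is L ⇒ W
n=19: can move to 0, which is L ⇒ W
n=20: moves to 15(W), 18(W), 19(W); every one is W ⇒ L
n=21: can move to 20, which is L ⇒ W
n=22: can move to 20, which is L ⇒ W
n=23: can move to 0, which is L ⇒ W
n=24: moves to 21(W), 22(W), 23(W); every one is W ⇒ L
n=25: can move to 20, which is L ⇒ W
n=26: can move to 24, which is L ⇒ W
n=27: can move to 24, which is L ⇒ W
n=28: moves to 21(W), 26(W), 27(W); every one is W ⇒ L
n=29: can move to 0, which is L ⇒ W
n=30: can move to 28, which is L ⇒ W
n=31: can move to 0, which is L ⇒ W
n=32: moves to 30(W), 31(W); every one is W ⇒ L
n=33: can move to 32, which is L ⇒ W
n=34: can move to 32, which is L ⇒ W
n=35: can move to 28, which is L ⇒ W
n=36: moves to 33(W), 34(W), 35(W); every one is W ⇒ L
n=37: can move to 0, which is L ⇒ W
n=38: can move to 36, which is L ⇒ W
The losing starting values of n are exactly the entries labelled L in this table (10 of them).

0, 4, 8, 12, 16, 20, 24, 28, 32, 36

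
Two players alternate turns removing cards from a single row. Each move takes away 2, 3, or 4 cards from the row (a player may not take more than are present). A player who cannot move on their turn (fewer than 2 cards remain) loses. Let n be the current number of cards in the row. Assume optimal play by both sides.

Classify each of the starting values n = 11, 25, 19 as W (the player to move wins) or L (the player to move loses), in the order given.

11: W, 25: L, 19: L

Label each position W (a win for the player to move) or L (a loss). A position with no legal move is L; any other position is W exactly when some move reaches an L, and L when every move reaches a W.
n=0: no move → L
n=1: no move → L
n=2: →0(L), so W
n=3: →1(L), so W
n=4: →1(L), so W
n=5: →1(L), so W
n=6: →4(W), 3(W), 2(W) — all W, so L
n=7: →5(W), 4(W), 3(W) — all W, so L
n=8: →6(L), so W
n=9: →7(L), so W
n=10: →7(L), so W
n=11: →7(L), so W
n=12: →10(W), 9(W), 8(W) — all W, so L
n=13: →11(W), 10(W), 9(W) — all W, so L
n=14: →12(L), so W
n=15: →13(L), so W
n=16: →13(L), so W
n=17: →13(L), so W
n=18: →16(W), 15(W), 14(W) — all W, so L
n=19: →17(W), 16(W), 15(W) — all W, so L
n=20: →18(L), so W
n=21: →19(L), so W
n=22: →19(L), so W
n=23: →19(L), so W
n=24: →22(W), 21(W), 20(W) — all W, so L
n=25: →23(W), 22(W), 21(W) — all W, so L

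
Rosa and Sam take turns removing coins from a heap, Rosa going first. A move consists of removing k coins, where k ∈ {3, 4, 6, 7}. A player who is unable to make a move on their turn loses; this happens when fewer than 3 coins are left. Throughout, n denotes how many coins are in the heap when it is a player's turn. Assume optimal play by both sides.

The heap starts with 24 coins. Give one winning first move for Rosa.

Build the W/L table. Terminal = L. A non-terminal position is W if it has a move to some L; otherwise it is L.
n=0: no move → L
n=1: no move → L
n=2: no move → L
n=3: reaches L-position 0 → W
n=4: reaches L-position 1 → W
n=5: reaches L-position 2 → W
n=6: reaches L-position 2 → W
n=7: reaches L-position 1 → W
n=8: reaches L-position 2 → W
n=9: reaches L-position 2 → W
n=10: only reaches 7(W), 6(W), 4(W), 3(W), all W → L
n=11: only reaches 8(W), 7(W), 5(W), 4(W), all W → L
n=12: only reaches 9(W), 8(W), 6(W), 5(W), all W → L
n=13: reaches L-position 10 → W
n=14: reaches L-position 11 → W
n=15: reaches L-position 12 → W
n=16: reaches L-position 12 → W
n=17: reaches L-position 11 → W
n=18: reaches L-position 12 → W
n=19: reaches L-position 12 → W
n=20: only reaches 17(W), 16(W), 14(W), 13(W), all W → L
n=21: only reaches 18(W), 17(W), 15(W), 14(W), all W → L
n=22: only reaches 19(W), 18(W), 16(W), 15(W), all W → L
n=23: reaches L-position 20 → W
n=24: reaches L-position 21 → W
From 24, the L positions reachable in one move are: 21, 20. Any move reaching one of these is winning.

Remove 3, leaving 21.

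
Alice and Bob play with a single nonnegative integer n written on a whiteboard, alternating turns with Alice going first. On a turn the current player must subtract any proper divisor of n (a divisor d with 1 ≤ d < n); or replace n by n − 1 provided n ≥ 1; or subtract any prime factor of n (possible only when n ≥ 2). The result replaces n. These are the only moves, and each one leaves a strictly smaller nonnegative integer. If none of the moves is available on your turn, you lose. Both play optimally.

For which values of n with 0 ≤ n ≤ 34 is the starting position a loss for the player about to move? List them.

0, 4, 9, 14, 20, 26, 32

Classify positions by backward induction: terminal positions (no move available) are L. From any other position, the mover wins iff some move reaches an L.
n=0: no move → L
n=1: W (go to 0, an L position)
n=2: W (go to 0, an L position)
n=3: W (go to 0, an L position)
n=4: L (options 2(W), 3(W) are all W)
n=5: W (go to 0, an L position)
n=6: W (go to 4, an L position)
n=7: W (go to 0, an L position)
n=8: W (go to 4, an L position)
n=9: L (options 6(W), 8(W) are all W)
n=10: W (go to 9, an L position)
n=11: W (go to 0, an L position)
n=12: W (go to 9, an L position)
n=13: W (go to 0, an L position)
n=14: L (options 7(W), 12(W), 13(W) are all W)
n=15: W (go to 14, an L position)
n=16: W (go to 14, an L position)
n=17: W (go to 0, an L position)
n=18: W (go to 9, an L position)
n=19: W (go to 0, an L position)
n=20: L (options 10(W), 15(W), 16(W), 18(W), 19(W) are all W)
n=21: W (go to 14, an L position)
n=22: W (go to 20, an L position)
n=23: W (go to 0, an L position)
n=24: W (go to 20, an L position)
n=25: W (go to 20, an L position)
n=26: L (options 13(W), 24(W), 25(W) are all W)
n=27: W (go to 26, an L position)
n=28: W (go to 14, an L position)
n=29: W (go to 0, an L position)
n=30: W (go to 20, an L position)
n=31: W (go to 0, an L position)
n=32: L (options 16(W), 24(W), 28(W), 30(W), 31(W) are all W)
n=33: W (go to 32, an L position)
n=34: W (go to 32, an L position)
Reading off the rows marked L gives the requested list; there are 7 such values of n.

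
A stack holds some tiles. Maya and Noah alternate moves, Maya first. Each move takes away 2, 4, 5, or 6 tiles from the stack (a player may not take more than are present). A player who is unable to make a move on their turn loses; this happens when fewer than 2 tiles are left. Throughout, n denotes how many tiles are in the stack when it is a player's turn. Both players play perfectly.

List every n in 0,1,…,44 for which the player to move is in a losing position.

Build the W/L table. Terminal = L. A non-terminal position is W if it has a move to some L; otherwise it is L.
n=0: no move → L
n=1: no move → L
n=2: can move to 0, which is L ⇒ W
n=3: can move to 1, which is L ⇒ W
n=4: can move to 0, which is L ⇒ W
n=5: can move to 1, which is L ⇒ W
n=6: can move to 1, which is L ⇒ W
n=7: can move to 1, which is L ⇒ W
n=8: moves to 6(W), 4(W), 3(W), 2(W); every one is W ⇒ L
n=9: moves to 7(W), 5(W), 4(W), 3(W); every one is W ⇒ L
n=10: can move to 8, which is L ⇒ W
n=11: can move to 9, which is L ⇒ W
n=12: can move to 8, which is L ⇒ W
n=13: can move to 9, which is L ⇒ W
n=14: can move to 9, which is L ⇒ W
n=15: can move to 9, which is L ⇒ W
n=16: moves to 14(W), 12(W), 11(W), 10(W); every one is W ⇒ L
n=17: moves to 15(W), 13(W), 12(W), 11(W); every one is W ⇒ L
n=18: can move to 16, which is L ⇒ W
n=19: can move to 17, which is L ⇒ W
n=20: can move to 16, which is L ⇒ W
n=21: can move to 17, which is L ⇒ W
n=22: can move to 17, which is L ⇒ W
n=23: can move to 17, which is L ⇒ W
n=24: moves to 22(W), 20(W), 19(W), 18(W); every one is W ⇒ L
n=25: moves to 23(W), 21(W), 20(W), 19(W); every one is W ⇒ L
n=26: can move to 24, which is L ⇒ W
n=27: can move to 25, which is L ⇒ W
n=28: can move to 24, which is L ⇒ W
n=29: can move to 25, which is L ⇒ W
n=30: can move to 25, which is L ⇒ W
n=31: can move to 25, which is L ⇒ W
n=32: moves to 30(W), 28(W), 27(W), 26(W); every one is W ⇒ L
n=33: moves to 31(W), 29(W), 28(W), 27(W); every one is W ⇒ L
n=34: can move to 32, which is L ⇒ W
n=35: can move to 33, which is L ⇒ W
n=36: can move to 32, which is L ⇒ W
n=37: can move to 33, which is L ⇒ W
n=38: can move to 33, which is L ⇒ W
n=39: can move to 33, which is L ⇒ W
n=40: moves to 38(W), 36(W), 35(W), 34(W); every one is W ⇒ L
n=41: moves to 39(W), 37(W), 36(W), 35(W); every one is W ⇒ L
n=42: can move to 40, which is L ⇒ W
n=43: can move to 41, which is L ⇒ W
n=44: can move to 40, which is L ⇒ W
The losing starting values of n are exactly the entries labelled L in this table (12 of them).

0, 1, 8, 9, 16, 17, 24, 25, 32, 33, 40, 41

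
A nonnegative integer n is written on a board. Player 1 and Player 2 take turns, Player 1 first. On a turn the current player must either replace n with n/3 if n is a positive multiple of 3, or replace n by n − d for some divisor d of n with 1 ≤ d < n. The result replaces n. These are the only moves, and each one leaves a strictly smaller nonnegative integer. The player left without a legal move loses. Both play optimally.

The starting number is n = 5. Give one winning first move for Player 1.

Compute win/loss labels from the base case upward. A position with no move is L. Any other position is W if it can reach an L in one move, else L.
n=0: no move → L
n=1: no move → L
n=2: can move to 1, which is L ⇒ W
n=3: can move to 1, which is L ⇒ W
n=4: moves to 2(W), 3(W); every one is W ⇒ L
n=5: can move to 4, which is L ⇒ W
From 5, the L positions reachable in one move are: 4.

Move to 4.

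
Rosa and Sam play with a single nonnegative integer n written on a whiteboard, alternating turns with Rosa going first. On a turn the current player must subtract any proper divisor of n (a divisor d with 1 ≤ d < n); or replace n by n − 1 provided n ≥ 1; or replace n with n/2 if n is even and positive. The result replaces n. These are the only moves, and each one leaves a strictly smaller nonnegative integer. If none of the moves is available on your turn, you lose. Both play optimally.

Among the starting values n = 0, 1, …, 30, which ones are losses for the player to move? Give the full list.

0, 2, 5, 7, 9, 11, 13, 15, 17, 19, 21, 23, 25, 27, 29

Compute win/loss labels from the base case upward. A position with no move is L. Any other position is W if it can reach an L in one move, else L.
n=0: no move → L
n=1: →0(L), so W
n=2: →1(W) only, which is W, so L
n=3: →2(L), so W
n=4: →2(L), so W
n=5: →4(W) only, which is W, so L
n=6: →5(L), so W
n=7: →6(W) only, which is W, so L
n=8: →7(L), so W
n=9: →6(W), 8(W) — all W, so L
n=10: →5(L), so W
n=11: →10(W) only, which is W, so L
n=12: →9(L), so W
n=13: →12(W) only, which is W, so L
n=14: →7(L), so W
n=15: →10(W), 12(W), 14(W) — all W, so L
n=16: →15(L), so W
n=17: →16(W) only, which is W, so L
n=18: →9(L), so W
n=19: →18(W) only, which is W, so L
n=20: →15(L), so W
n=21: →14(W), 18(W), 20(W) — all W, so L
n=22: →11(L), so W
n=23: →22(W) only, which is W, so L
n=24: →21(L), so W
n=25: →20(W), 24(W) — all W, so L
n=26: →13(L), so W
n=27: →18(W), 24(W), 26(W) — all W, so L
n=28: →21(L), so W
n=29: →28(W) only, which is W, so L
n=30: →15(L), so W
The losing starting values of n are exactly the entries labelled L in this table (15 of them).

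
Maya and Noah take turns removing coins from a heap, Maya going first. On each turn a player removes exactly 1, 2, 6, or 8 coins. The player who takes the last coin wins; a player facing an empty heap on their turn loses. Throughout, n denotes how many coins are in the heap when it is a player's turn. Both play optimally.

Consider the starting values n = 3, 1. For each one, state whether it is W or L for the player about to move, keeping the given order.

Work bottom-up. With no move the player to move loses. Otherwise the position is W if at least one move leads to an L position for the opponent, and L if every move leads to a W.
n=0: no move → L
n=1: reaches L-position 0 → W
n=2: reaches L-position 0 → W
n=3: only reaches 2(W), 1(W), all W → L

3: L, 1: W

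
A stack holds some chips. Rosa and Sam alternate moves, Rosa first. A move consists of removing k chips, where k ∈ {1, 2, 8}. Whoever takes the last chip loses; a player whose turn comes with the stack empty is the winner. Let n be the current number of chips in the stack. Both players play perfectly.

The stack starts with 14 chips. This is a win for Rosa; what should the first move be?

Compute win/loss labels from the base case upward. A position with no move is W. Any other position is W if it can reach an L in one move, else L.
n=0: no move; the opponent has just taken the last chip and therefore loses → W
n=1: L (sole option 0(W) is W)
n=2: W (go to 1, an L position)
n=3: W (go to 1, an L position)
n=4: L (options 3(W), 2(W) are all W)
n=5: W (go to 4, an L position)
n=6: W (go to 4, an L position)
n=7: L (options 6(W), 5(W) are all W)
n=8: W (go to 7, an L position)
n=9: W (go to 7, an L position)
n=10: L (options 9(W), 8(W), 2(W) are all W)
n=11: W (go to 10, an L position)
n=12: W (go to 10, an L position)
n=13: L (options 12(W), 11(W), 5(W) are all W)
n=14: W (go to 13, an L position)
From 14, the L positions reachable in one move are: 13.

Remove 1, leaving 13.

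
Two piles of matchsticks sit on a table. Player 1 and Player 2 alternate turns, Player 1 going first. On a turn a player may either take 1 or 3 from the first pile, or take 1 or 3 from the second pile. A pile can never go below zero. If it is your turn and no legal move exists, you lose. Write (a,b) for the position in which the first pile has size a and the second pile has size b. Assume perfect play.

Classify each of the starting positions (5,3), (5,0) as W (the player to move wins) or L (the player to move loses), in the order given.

(5,3): L, (5,0): W

Label each position W (a win for the player to move) or L (a loss). A position with no legal move is L; any other position is W exactly when some move reaches an L, and L when every move reaches a W.
No move ever increases a pile, so every position that can arise here has a ≤ 5 and b ≤ 3; it is enough to label the cells with 0 ≤ a ≤ 5 and 0 ≤ b ≤ 3.
Every move lowers a or b (never raises either), so fill the grid row by row in increasing a, and left to right within a row: each cell's successors are then already labelled.
      b=0  b=1  b=2  b=3
a=0:    L    W    L    W
a=1:    W    L    W    L
a=2:    L    W    L    W
a=3:    W    L    W    L
a=4:    L    W    L    W
a=5:    W    L    W    L
Cells with no legal move (terminal, hence L): (0,0).
The remaining L cells, each justified by listing all of its moves:
(0,2): only reaches (0,1)(W), which is W → L
(1,1): only reaches (0,1)(W), (1,0)(W), all W → L
(1,3): only reaches (0,3)(W), (1,2)(W), (1,0)(W), all W → L
(2,0): only reaches (1,0)(W), which is W → L
(2,2): only reaches (1,2)(W), (2,1)(W), all W → L
(3,1): only reaches (2,1)(W), (0,1)(W), (3,0)(W), all W → L
(3,3): only reaches (2,3)(W), (0,3)(W), (3,2)(W), (3,0)(W), all W → L
(4,0): only reaches (3,0)(W), (1,0)(W), all W → L
(4,2): only reaches (3,2)(W), (1,2)(W), (4,1)(W), all W → L
(5,1): only reaches (4,1)(W), (2,1)(W), (5,0)(W), all W → L
(5,3): only reaches (4,3)(W), (2,3)(W), (5,2)(W), (5,0)(W), all W → L
Every other cell has at least one move into one of the L cells above, so it is W.
(5,3): one of the L cells justified above, so L
(5,0): the move to (4,0) reaches an L cell, so W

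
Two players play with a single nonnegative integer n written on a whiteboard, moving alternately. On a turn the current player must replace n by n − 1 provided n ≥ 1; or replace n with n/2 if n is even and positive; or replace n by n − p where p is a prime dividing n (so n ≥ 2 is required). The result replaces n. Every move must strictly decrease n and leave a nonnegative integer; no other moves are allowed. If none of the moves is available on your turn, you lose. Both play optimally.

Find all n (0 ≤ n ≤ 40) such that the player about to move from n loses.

0, 4, 9, 14, 20, 24, 30, 34, 38

Work bottom-up. With no move the player to move loses. Otherwise the position is W if at least one move leads to an L position for the opponent, and L if every move leads to a W.
n=0: no move → L
n=1: reaches L-position 0 → W
n=2: reaches L-position 0 → W
n=3: reaches L-position 0 → W
n=4: only reaches 2(W), 3(W), all W → L
n=5: reaches L-position 0 → W
n=6: reaches L-position 4 → W
n=7: reaches L-position 0 → W
n=8: reaches L-position 4 → W
n=9: only reaches 6(W), 8(W), all W → L
n=10: reaches L-position 9 → W
n=11: reaches L-position 0 → W
n=12: reaches L-position 9 → W
n=13: reaches L-position 0 → W
n=14: only reaches 7(W), 12(W), 13(W), all W → L
n=15: reaches L-position 14 → W
n=16: reaches L-position 14 → W
n=17: reaches L-position 0 → W
n=18: reaches L-position 9 → W
n=19: reaches L-position 0 → W
n=20: only reaches 10(W), 15(W), 18(W), 19(W), all W → L
n=21: reaches L-position 14 → W
n=22: reaches L-position 20 → W
n=23: reaches L-position 0 → W
n=24: only reaches 12(W), 21(W), 22(W), 23(W), all W → L
n=25: reaches L-position 20 → W
n=26: reaches L-position 24 → W
n=27: reaches L-position 24 → W
n=28: reaches L-position 14 → W
n=29: reaches L-position 0 → W
n=30: only reaches 15(W), 25(W), 27(W), 28(W), 29(W), all W → L
n=31: reaches L-position 0 → W
n=32: reaches L-position 30 → W
n=33: reaches L-position 30 → W
n=34: only reaches 17(W), 32(W), 33(W), all W → L
n=35: reaches L-position 30 → W
n=36: reaches L-position 34 → W
n=37: reaches L-position 0 → W
n=38: only reaches 19(W), 36(W), 37(W), all W → L
n=39: reaches L-position 38 → W
n=40: reaches L-position 20 → W
The losing starting values of n are exactly the entries labelled L in this table (9 of them).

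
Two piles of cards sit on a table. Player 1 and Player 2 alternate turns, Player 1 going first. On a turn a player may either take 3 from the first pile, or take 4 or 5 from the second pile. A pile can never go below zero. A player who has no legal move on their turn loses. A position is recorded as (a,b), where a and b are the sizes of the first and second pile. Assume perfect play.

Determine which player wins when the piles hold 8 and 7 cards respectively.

Player 1 wins.

Positions with no move are L. A position that does have a move is losing for the player to move precisely when every available move leads to a winning position for the opponent. Fill in the labels:
No move ever increases a pile, so every position that can arise here has a ≤ 8 and b ≤ 7; it is enough to label the cells with 0 ≤ a ≤ 8 and 0 ≤ b ≤ 7.
Every move lowers a or b (never raises either), so fill the grid row by row in increasing a, and left to right within a row: each cell's successors are then already labelled.
      b=0  b=1  b=2  b=3  b=4  b=5  b=6  b=7
a=0:    L    L    L    L    W    W    W    W
a=1:    L    L    L    L    W    W    W    W
a=2:    L    L    L    L    W    W    W    W
a=3:    W    W    W    W    L    L    L    L
a=4:    W    W    W    W    L    L    L    L
a=5:    W    W    W    W    L    L    L    L
a=6:    L    L    L    L    W    W    W    W
a=7:    L    L    L    L    W    W    W    W
a=8:    L    L    L    L    W    W    W    W
Cells with no legal move (terminal, hence L): (0,0), (0,1), (0,2), (0,3), (1,0), (1,1), (1,2), (1,3), (2,0), (2,1), (2,2), (2,3).
The remaining L cells, each justified by listing all of its moves:
(3,4): L (options (0,4)(W), (3,0)(W) are all W)
(3,5): L (options (0,5)(W), (3,1)(W), (3,0)(W) are all W)
(3,6): L (options (0,6)(W), (3,2)(W), (3,1)(W) are all W)
(3,7): L (options (0,7)(W), (3,3)(W), (3,2)(W) are all W)
(4,4): L (options (1,4)(W), (4,0)(W) are all W)
(4,5): L (options (1,5)(W), (4,1)(W), (4,0)(W) are all W)
(4,6): L (options (1,6)(W), (4,2)(W), (4,1)(W) are all W)
(4,7): L (options (1,7)(W), (4,3)(W), (4,2)(W) are all W)
(5,4): L (options (2,4)(W), (5,0)(W) are all W)
(5,5): L (options (2,5)(W), (5,1)(W), (5,0)(W) are all W)
(5,6): L (options (2,6)(W), (5,2)(W), (5,1)(W) are all W)
(5,7): L (options (2,7)(W), (5,3)(W), (5,2)(W) are all W)
(6,0): L (sole option (3,0)(W) is W)
(6,1): L (sole option (3,1)(W) is W)
(6,2): L (sole option (3,2)(W) is W)
(6,3): L (sole option (3,3)(W) is W)
(7,0): L (sole option (4,0)(W) is W)
(7,1): L (sole option (4,1)(W) is W)
(7,2): L (sole option (4,2)(W) is W)
(7,3): L (sole option (4,3)(W) is W)
(8,0): L (sole option (5,0)(W) is W)
(8,1): L (sole option (5,1)(W) is W)
(8,2): L (sole option (5,2)(W) is W)
(8,3): L (sole option (5,3)(W) is W)
Every other cell has at least one move into one of the L cells above, so it is W.
From (8,7) Player 1 can move to (5,7), reaching an L position.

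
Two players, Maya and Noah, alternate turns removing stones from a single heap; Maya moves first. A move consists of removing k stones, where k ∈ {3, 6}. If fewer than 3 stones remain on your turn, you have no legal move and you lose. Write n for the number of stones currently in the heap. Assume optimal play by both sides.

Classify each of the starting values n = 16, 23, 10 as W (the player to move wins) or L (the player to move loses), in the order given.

Use the standard recursion: the mover loses at a terminal position; elsewhere, the mover wins exactly when some move hands the opponent an L position.
n=0: no move → L
n=1: no move → L
n=2: no move → L
n=3: can move to 0, which is L ⇒ W
n=4: can move to 1, which is L ⇒ W
n=5: can move to 2, which is L ⇒ W
n=6: can move to 0, which is L ⇒ W
n=7: can move to 1, which is L ⇒ W
n=8: can move to 2, which is L ⇒ W
n=9: moves to 6(W), 3(W); every one is W ⇒ L
n=10: moves to 7(W), 4(W); every one is W ⇒ L
n=11: moves to 8(W), 5(W); every one is W ⇒ L
n=12: can move to 9, which is L ⇒ W
n=13: can move to 10, which is L ⇒ W
n=14: can move to 11, which is L ⇒ W
n=15: can move to 9, which is L ⇒ W
n=16: can move to 10, which is L ⇒ W
n=17: can move to 11, which is L ⇒ W
n=18: moves to 15(W), 12(W); every one is W ⇒ L
n=19: moves to 16(W), 13(W); every one is W ⇒ L
n=20: moves to 17(W), 14(W); every one is W ⇒ L
n=21: can move to 18, which is L ⇒ W
n=22: can move to 19, which is L ⇒ W
n=23: can move to 20, which is L ⇒ W

16: W, 23: W, 10: L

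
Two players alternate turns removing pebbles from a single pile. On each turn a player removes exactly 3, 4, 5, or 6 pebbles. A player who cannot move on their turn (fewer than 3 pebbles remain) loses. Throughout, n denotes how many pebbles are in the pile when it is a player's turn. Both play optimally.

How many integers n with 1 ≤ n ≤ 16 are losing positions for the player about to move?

Compute win/loss labels from the base case upward. A position with no move is L. Any other position is W if it can reach an L in one move, else L.
n=0: no move → L
n=1: no move → L
n=2: no move → L
n=3: W (go to 0, an L position)
n=4: W (go to 1, an L position)
n=5: W (go to 2, an L position)
n=6: W (go to 2, an L position)
n=7: W (go to 2, an L position)
n=8: W (go to 2, an L position)
n=9: L (options 6(W), 5(W), 4(W), 3(W) are all W)
n=10: L (options 7(W), 6(W), 5(W), 4(W) are all W)
n=11: L (options 8(W), 7(W), 6(W), 5(W) are all W)
n=12: W (go to 9, an L position)
n=13: W (go to 10, an L position)
n=14: W (go to 11, an L position)
n=15: W (go to 11, an L position)
n=16: W (go to 11, an L position)
L entries with 1 ≤ n ≤ 16 (n=0 is outside the asked range and is not counted): n = 1, 2, 9, 10, 11; that makes 5.

5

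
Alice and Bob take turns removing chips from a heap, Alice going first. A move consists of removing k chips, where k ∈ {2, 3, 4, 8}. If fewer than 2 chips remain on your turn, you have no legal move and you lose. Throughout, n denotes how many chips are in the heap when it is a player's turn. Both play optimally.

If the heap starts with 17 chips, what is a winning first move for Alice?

Work bottom-up. With no move the player to move loses. Otherwise the position is W if at least one move leads to an L position for the opponent, and L if every move leads to a W.
n=0: no move → L
n=1: no move → L
n=2: reaches L-position 0 → W
n=3: reaches L-position 1 → W
n=4: reaches L-position 1 → W
n=5: reaches L-position 1 → W
n=6: only reaches 4(W), 3(W), 2(W), all W → L
n=7: only reaches 5(W), 4(W), 3(W), all W → L
n=8: reaches L-position 6 → W
n=9: reaches L-position 7 → W
n=10: reaches L-position 7 → W
n=11: reaches L-position 7 → W
n=12: only reaches 10(W), 9(W), 8(W), 4(W), all W → L
n=13: only reaches 11(W), 10(W), 9(W), 5(W), all W → L
n=14: reaches L-position 12 → W
n=15: reaches L-position 13 → W
n=16: reaches L-position 13 → W
n=17: reaches L-position 13 → W
From 17, the L positions reachable in one move are: 13.

Remove 4, leaving 13.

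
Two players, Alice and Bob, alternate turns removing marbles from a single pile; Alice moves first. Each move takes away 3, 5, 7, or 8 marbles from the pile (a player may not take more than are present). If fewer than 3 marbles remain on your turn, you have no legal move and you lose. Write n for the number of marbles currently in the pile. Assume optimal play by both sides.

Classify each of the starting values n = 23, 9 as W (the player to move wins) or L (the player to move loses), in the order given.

23: L, 9: W

Work bottom-up. With no move the player to move loses. Otherwise the position is W if at least one move leads to an L position for the opponent, and L if every move leads to a W.
n=0: no move → L
n=1: no move → L
n=2: no move → L
n=3: reaches L-position 0 → W
n=4: reaches L-position 1 → W
n=5: reaches L-position 2 → W
n=6: reaches L-position 1 → W
n=7: reaches L-position 2 → W
n=8: reaches L-position 1 → W
n=9: reaches L-position 2 → W
n=10: reaches L-position 2 → W
n=11: only reaches 8(W), 6(W), 4(W), 3(W), all W → L
n=12: only reaches 9(W), 7(W), 5(W), 4(W), all W → L
n=13: only reaches 10(W), 8(W), 6(W), 5(W), all W → L
n=14: reaches L-position 11 → W
n=15: reaches L-position 12 → W
n=16: reaches L-position 13 → W
n=17: reaches L-position 12 → W
n=18: reaches L-position 13 → W
n=19: reaches L-position 12 → W
n=20: reaches L-position 13 → W
n=21: reaches L-position 13 → W
n=22: only reaches 19(W), 17(W), 15(W), 14(W), all W → L
n=23: only reaches 20(W), 18(W), 16(W), 15(W), all W → L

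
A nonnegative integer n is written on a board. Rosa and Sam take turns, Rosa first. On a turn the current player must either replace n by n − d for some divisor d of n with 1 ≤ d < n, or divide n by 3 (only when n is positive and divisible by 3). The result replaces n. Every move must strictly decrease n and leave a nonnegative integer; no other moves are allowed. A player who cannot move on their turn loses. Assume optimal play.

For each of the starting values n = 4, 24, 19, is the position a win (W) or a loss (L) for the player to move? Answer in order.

4: L, 24: W, 19: L

Work bottom-up. With no move the player to move loses. Otherwise the position is W if at least one move leads to an L position for the opponent, and L if every move leads to a W.
n=0: no move → L
n=1: no move → L
n=2: reaches L-position 1 → W
n=3: reaches L-position 1 → W
n=4: only reaches 2(W), 3(W), all W → L
n=5: reaches L-position 4 → W
n=6: reaches L-position 4 → W
n=7: only reaches 6(W), which is W → L
n=8: reaches L-position 4 → W
n=9: only reaches 3(W), 6(W), 8(W), all W → L
n=10: reaches L-position 9 → W
n=11: only reaches 10(W), which is W → L
n=12: reaches L-position 4 → W
n=13: only reaches 12(W), which is W → L
n=14: reaches L-position 7 → W
n=15: only reaches 5(W), 10(W), 12(W), 14(W), all W → L
n=16: reaches L-position 15 → W
n=17: only reaches 16(W), which is W → L
n=18: reaches L-position 9 → W
n=19: only reaches 18(W), which is W → L
n=20: reaches L-position 15 → W
n=21: reaches L-position 7 → W
n=22: reaches L-position 11 → W
n=23: only reaches 22(W), which is W → L
n=24: reaches L-position 23 → W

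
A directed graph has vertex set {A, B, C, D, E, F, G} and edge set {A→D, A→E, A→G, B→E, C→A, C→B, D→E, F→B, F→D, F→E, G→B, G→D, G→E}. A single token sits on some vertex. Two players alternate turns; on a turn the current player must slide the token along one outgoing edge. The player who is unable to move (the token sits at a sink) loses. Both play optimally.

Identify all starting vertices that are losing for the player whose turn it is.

C, E

Compute win/loss labels from the base case upward. A position with no move is L. Any other position is W if it can reach an L in one move, else L.
Every edge goes from a vertex to one that appears earlier in the order E, D, B, F, G, A, C, so processing vertices in that order labels each vertex after all of its successors.
E: no outgoing edge → L
D: can move to E, which is L ⇒ W
B: can move to E, which is L ⇒ W
F: can move to E, which is L ⇒ W
G: can move to E, which is L ⇒ W
A: can move to E, which is L ⇒ W
C: moves to A(W), B(W); every one is W ⇒ L
The losing starting vertices are exactly the entries labelled L in this table (2 of them).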